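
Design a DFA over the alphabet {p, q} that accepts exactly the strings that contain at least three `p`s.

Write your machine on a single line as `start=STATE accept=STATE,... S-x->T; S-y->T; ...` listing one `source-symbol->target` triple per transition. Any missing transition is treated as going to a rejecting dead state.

Count `p`s, saturating at 4: states A through D mean 0 through 3 `p`s seen; E means more than 3. Each `p` increments (capped at E); other symbols loop. Accept from {D, E}.
With 5 states:
       p  q 
>  A   B  A 
   B   C  B 
   C   D  C 
 * D   E  D 
 * E   E  E 
(> = start, * = accepting)

start=A; accept=D,E; A-p->B; A-q->A; B-p->C; B-q->B; C-p->D; C-q->C; D-p->E; D-q->D; E-p->E; E-q->E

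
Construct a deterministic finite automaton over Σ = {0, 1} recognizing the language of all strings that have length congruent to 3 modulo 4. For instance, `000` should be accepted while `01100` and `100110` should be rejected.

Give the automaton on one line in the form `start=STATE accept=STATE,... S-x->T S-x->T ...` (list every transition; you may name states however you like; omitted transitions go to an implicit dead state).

Count input length modulo 4: every symbol advances one step around the cycle q0 → q1 → q2 → q3 → q0. Accept at q3.
A 4-state machine:
        0   1  
>  q0   q1  q1 
   q1   q2  q2 
   q2   q3  q3 
 * q3   q0  q0 
(> = start, * = accepting)

start=q0 accept=q3 q0-0->q1 q0-1->q1 q1-0->q2 q1-1->q2 q2-0->q3 q2-1->q3 q3-0->q0 q3-1->q0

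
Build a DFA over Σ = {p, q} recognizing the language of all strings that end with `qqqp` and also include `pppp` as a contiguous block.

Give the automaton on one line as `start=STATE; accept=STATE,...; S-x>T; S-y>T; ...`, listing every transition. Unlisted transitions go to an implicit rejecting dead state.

Build one automaton per condition and run them in lockstep. The first has 5 states tracking how much of the suffix `qqqp` has currently been matched; the second has 5 states tracking whether and how much of `pppp` has been seen. A product state is a pair (one from each), accepting exactly when both do. Equivalent product states are then merged.
With 9 states:
       p  q 
>  A   B  A 
   B   C  A 
   C   D  A 
   D   E  A 
   E   E  F 
   F   E  G 
   G   E  H 
   H   I  H 
 * I   E  F 
(> = start, * = accepting)

start=A; accept=I; A-p>B; A-q>A; B-p>C; B-q>A; C-p>D; C-q>A; D-p>E; D-q>A; E-p>E; E-q>F; F-p>E; F-q>G; G-p>E; G-q>H; H-p>I; H-q>H; I-p>E; I-q>F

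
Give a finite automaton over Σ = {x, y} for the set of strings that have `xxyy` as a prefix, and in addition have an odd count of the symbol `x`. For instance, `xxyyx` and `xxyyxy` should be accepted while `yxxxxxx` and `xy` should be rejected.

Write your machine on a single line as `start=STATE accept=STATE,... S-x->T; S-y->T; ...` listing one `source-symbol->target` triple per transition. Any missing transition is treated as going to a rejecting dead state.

Run two small machines in parallel and take their product. The first has 6 states tracking whether the input so far still matches the prefix `xxyy`; the second has 2 states tracking the count of `x`s modulo 2. A product state is a pair (one from each), accepting exactly when both do. Equivalent product states are then merged.
A 7-state machine:
       x  y 
>  A   B  C 
   B   D  C 
   C   C  C 
   D   C  E 
   E   C  F 
   F   G  F 
 * G   F  G 
(> = start, * = accepting)

start=A; accept=G; A-x->B; A-y->C; B-x->D; B-y->C; C-x->C; C-y->C; D-x->C; D-y->E; E-x->C; E-y->F; F-x->G; F-y->F; G-x->F; G-y->G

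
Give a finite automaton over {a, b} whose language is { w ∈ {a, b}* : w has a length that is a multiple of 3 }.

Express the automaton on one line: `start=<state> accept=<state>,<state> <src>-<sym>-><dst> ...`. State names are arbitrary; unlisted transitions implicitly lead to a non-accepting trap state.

Count input length modulo 3: every symbol advances one step around the cycle q0 → q1 → q2 → q0. Accept at q0.
3 states suffice.
        a   b  
>* q0   q1  q1 
   q1   q2  q2 
   q2   q0  q0 
(> = start, * = accepting)

start=q0 accept=q0 q0-a->q1 q0-b->q1 q1-a->q2 q1-b->q2 q2-a->q0 q2-b->q0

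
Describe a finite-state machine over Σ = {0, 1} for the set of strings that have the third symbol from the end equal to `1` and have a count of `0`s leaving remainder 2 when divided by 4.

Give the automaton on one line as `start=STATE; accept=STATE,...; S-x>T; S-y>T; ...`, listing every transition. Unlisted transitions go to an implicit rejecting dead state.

start=q0; accept=q10,q12,q13,q14; q0-0>q1; q0-1>q2; q1-0>q3; q1-1>q4; q2-0>q5; q2-1>q2; q3-0>q6; q3-1>q7; q4-0>q8; q4-1>q9; q5-0>q10; q5-1>q4; q6-0>q0; q6-1>q6; q7-0>q6; q7-1>q11; q8-0>q6; q8-1>q12; q9-0>q13; q9-1>q9; q10-0>q6; q10-1>q7; q11-0>q6; q11-1>q14; q12-0>q6; q12-1>q11; q13-0>q6; q13-1>q12; q14-0>q6; q14-1>q14

Handle the two conditions separately and then intersect. The first has 15 states tracking the last 3 symbols read; the second has 4 states tracking the count of `0`s modulo 4. A product state is a pair (one from each), accepting exactly when both do. Minimizing collapses redundant product states.
With 15 states:
          0    1  
>  q0     q1   q2 
   q1     q3   q4 
   q2     q5   q2 
   q3     q6   q7 
   q4     q8   q9 
   q5    q10   q4 
   q6     q0   q6 
   q7     q6  q11 
   q8     q6  q12 
   q9    q13   q9 
 * q10    q6   q7 
   q11    q6  q14 
 * q12    q6  q11 
 * q13    q6  q12 
 * q14    q6  q14 
(> = start, * = accepting)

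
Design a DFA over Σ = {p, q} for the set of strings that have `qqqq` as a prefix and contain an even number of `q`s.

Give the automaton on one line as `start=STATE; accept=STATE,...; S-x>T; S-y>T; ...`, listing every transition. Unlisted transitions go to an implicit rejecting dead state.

start=s0; accept=s5; s0-p>s1; s0-q>s2; s1-p>s1; s1-q>s1; s2-p>s1; s2-q>s3; s3-p>s1; s3-q>s4; s4-p>s1; s4-q>s5; s5-p>s5; s5-q>s6; s6-p>s6; s6-q>s5

Run two small machines in parallel and take their product. The first has 6 states tracking whether the input so far still matches the prefix `qqqq`; the second has 2 states tracking the count of `q`s modulo 2. A product state is a pair (one from each), accepting exactly when both do. Equivalent product states are then merged.
7 states suffice.
        p   q  
>  s0   s1  s2 
   s1   s1  s1 
   s2   s1  s3 
   s3   s1  s4 
   s4   s1  s5 
 * s5   s5  s6 
   s6   s6  s5 
(> = start, * = accepting)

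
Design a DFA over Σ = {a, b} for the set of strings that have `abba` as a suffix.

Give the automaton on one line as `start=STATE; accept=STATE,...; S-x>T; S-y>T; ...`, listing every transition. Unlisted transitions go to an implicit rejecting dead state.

start=s0; accept=s4; s0-a>s1; s0-b>s0; s1-a>s1; s1-b>s2; s2-a>s1; s2-b>s3; s3-a>s4; s3-b>s0; s4-a>s1; s4-b>s2

Let each state record the length of the longest suffix of the input read so far that is also a prefix of `abba`. s1 means the last symbol is `a`; s2 means the last 2 symbols are `ab`; s3 means the last 3 symbols are `abb`; s4 means the last 4 symbols are `abba`. Accept only at s4, where the string currently ends in `abba`.
A 5-state machine:
        a   b  
>  s0   s1  s0 
   s1   s1  s2 
   s2   s1  s3 
   s3   s4  s0 
 * s4   s1  s2 
(> = start, * = accepting)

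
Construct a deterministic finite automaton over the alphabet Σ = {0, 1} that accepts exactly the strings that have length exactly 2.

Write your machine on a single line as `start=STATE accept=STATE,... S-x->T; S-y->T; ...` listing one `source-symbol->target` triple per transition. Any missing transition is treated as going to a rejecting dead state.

Count input length up to 3: every symbol moves from q0 toward q3, which means 'more than 2' and absorbs. Accept from {q2}.
A 4-state machine:
        0   1  
>  q0   q1  q1 
   q1   q2  q2 
 * q2   q3  q3 
   q3   q3  q3 
(> = start, * = accepting)

start=q0; accept=q2; q0-0->q1; q0-1->q1; q1-0->q2; q1-1->q2; q2-0->q3; q2-1->q3; q3-0->q3; q3-1->q3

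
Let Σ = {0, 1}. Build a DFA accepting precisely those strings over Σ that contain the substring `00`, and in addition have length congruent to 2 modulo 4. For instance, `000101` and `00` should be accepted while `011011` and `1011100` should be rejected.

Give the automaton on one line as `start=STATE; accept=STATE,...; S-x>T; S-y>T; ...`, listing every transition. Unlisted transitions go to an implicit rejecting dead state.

start=A; accept=D; A-0>B; A-1>C; B-0>D; B-1>E; C-0>F; C-1>E; D-0>G; D-1>G; E-0>H; E-1>I; F-0>G; F-1>I; G-0>J; G-1>J; H-0>J; H-1>A; I-0>K; I-1>A; J-0>L; J-1>L; K-0>L; K-1>C; L-0>D; L-1>D

Build one automaton per condition and run them in lockstep. One (3 states) tracks whether and how much of `00` has been seen; the other (4 states) tracks the input length modulo 4. Each combined state is a pair, one component from each; accept when both components accept.
12 states suffice.
       0  1 
>  A   B  C 
   B   D  E 
   C   F  E 
 * D   G  G 
   E   H  I 
   F   G  I 
   G   J  J 
   H   J  A 
   I   K  A 
   J   L  L 
   K   L  C 
   L   D  D 
(> = start, * = accepting)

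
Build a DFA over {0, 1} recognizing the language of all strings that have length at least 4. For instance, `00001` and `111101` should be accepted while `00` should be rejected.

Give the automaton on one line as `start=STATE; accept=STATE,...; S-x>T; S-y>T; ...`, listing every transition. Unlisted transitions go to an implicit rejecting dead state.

start=q0; accept=q4,q5; q0-0>q1; q0-1>q1; q1-0>q2; q1-1>q2; q2-0>q3; q2-1>q3; q3-0>q4; q3-1>q4; q4-0>q5; q4-1>q5; q5-0>q5; q5-1>q5

We only need to distinguish lengths 0, 1, …, 4, and '>4'. Chain q0 → q1 → q2 → q3 → q4 → q5 on every symbol, with q5 looping. Accepting states: {q4, q5}.
        0   1  
>  q0   q1  q1 
   q1   q2  q2 
   q2   q3  q3 
   q3   q4  q4 
 * q4   q5  q5 
 * q5   q5  q5 
(> = start, * = accepting)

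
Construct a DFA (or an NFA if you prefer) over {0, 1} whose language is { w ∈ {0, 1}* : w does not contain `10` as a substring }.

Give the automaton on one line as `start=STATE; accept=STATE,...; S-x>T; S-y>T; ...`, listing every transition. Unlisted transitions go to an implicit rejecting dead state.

start=q0; accept=q0,q1; q0-0>q0; q0-1>q1; q1-0>q2; q1-1>q1; q2-0>q2; q2-1>q2

Track partial matches of the forbidden pattern `10`. State q2 is a dead state reached once `10` has occurred; every other state accepts. q0 means no part of `10` is currently matched.
        0   1  
>* q0   q0  q1 
 * q1   q2  q1 
   q2   q2  q2 
(> = start, * = accepting)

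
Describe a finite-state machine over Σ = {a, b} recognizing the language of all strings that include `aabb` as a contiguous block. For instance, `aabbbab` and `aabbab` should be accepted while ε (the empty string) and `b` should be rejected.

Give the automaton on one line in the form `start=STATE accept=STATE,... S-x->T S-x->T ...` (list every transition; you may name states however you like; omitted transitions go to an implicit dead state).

start=s0 accept=s4 s0-a->s1 s0-b->s0 s1-a->s2 s1-b->s0 s2-a->s2 s2-b->s3 s3-a->s1 s3-b->s4 s4-a->s4 s4-b->s4

States s0..s3 record the length of the longest prefix of `aabb` that matches the current input suffix. Reaching s4 means `aabb` has been seen, and we stay there forever. Accept from s4.
With 5 states:
        a   b  
>  s0   s1  s0 
   s1   s2  s0 
   s2   s2  s3 
   s3   s1  s4 
 * s4   s4  s4 
(> = start, * = accepting)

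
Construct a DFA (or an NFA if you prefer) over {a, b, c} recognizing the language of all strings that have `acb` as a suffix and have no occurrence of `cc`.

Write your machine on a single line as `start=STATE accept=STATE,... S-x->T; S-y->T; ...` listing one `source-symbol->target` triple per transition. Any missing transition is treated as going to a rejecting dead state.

start=q0; accept=q5; q0-a->q1; q0-b->q0; q0-c->q2; q1-a->q1; q1-b->q0; q1-c->q3; q2-a->q1; q2-b->q0; q2-c->q4; q3-a->q1; q3-b->q5; q3-c->q4; q4-a->q6; q4-b->q4; q4-c->q4; q5-a->q1; q5-b->q0; q5-c->q2; q6-a->q6; q6-b->q4; q6-c->q7; q7-a->q6; q7-b->q8; q7-c->q4; q8-a->q6; q8-b->q4; q8-c->q4

Build one automaton per condition and run them in lockstep. The first has 4 states tracking how much of the suffix `acb` has currently been matched; the second has 3 states tracking partial matches of the forbidden pattern `cc`. A product state is a pair (one from each), accepting exactly when both do.
        a   b   c  
>  q0   q1  q0  q2 
   q1   q1  q0  q3 
   q2   q1  q0  q4 
   q3   q1  q5  q4 
   q4   q6  q4  q4 
 * q5   q1  q0  q2 
   q6   q6  q4  q7 
   q7   q6  q8  q4 
   q8   q6  q4  q4 
(> = start, * = accepting)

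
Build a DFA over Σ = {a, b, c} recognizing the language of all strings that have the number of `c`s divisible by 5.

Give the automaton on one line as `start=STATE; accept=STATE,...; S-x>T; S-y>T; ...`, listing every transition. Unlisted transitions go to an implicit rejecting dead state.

start=q0; accept=q0; q0-a>q0; q0-b>q0; q0-c>q1; q1-a>q1; q1-b>q1; q1-c>q2; q2-a>q2; q2-b>q2; q2-c>q3; q3-a>q3; q3-b>q3; q3-c>q4; q4-a>q4; q4-b>q4; q4-c>q0

The only thing that matters is how many `c`s have appeared, reduced mod 5. Use one state per residue: q0 for 0, …, q4 for 4. Reading `c` moves to the next residue; anything else stays put. q0 is accepting.
A 5-state machine:
        a   b   c  
>* q0   q0  q0  q1 
   q1   q1  q1  q2 
   q2   q2  q2  q3 
   q3   q3  q3  q4 
   q4   q4  q4  q0 
(> = start, * = accepting)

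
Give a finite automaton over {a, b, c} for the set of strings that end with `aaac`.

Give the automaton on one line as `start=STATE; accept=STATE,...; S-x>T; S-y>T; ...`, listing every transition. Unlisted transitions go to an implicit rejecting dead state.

Remember how much of `aaac` the current input suffix matches. State s0 means no match yet; s1 means the last symbol is `a`; s2 means the last 2 symbols are `aa`; s3 means the last 3 symbols are `aaa`; s4 means the last 4 symbols are `aaac`. Only s4 accepts. On a mismatch, fall back to the longest proper suffix that is still a prefix of `aaac`.
        a   b   c  
>  s0   s1  s0  s0 
   s1   s2  s0  s0 
   s2   s3  s0  s0 
   s3   s3  s0  s4 
 * s4   s1  s0  s0 
(> = start, * = accepting)

start=s0; accept=s4; s0-a>s1; s0-b>s0; s0-c>s0; s1-a>s2; s1-b>s0; s1-c>s0; s2-a>s3; s2-b>s0; s2-c>s0; s3-a>s3; s3-b>s0; s3-c>s4; s4-a>s1; s4-b>s0; s4-c>s0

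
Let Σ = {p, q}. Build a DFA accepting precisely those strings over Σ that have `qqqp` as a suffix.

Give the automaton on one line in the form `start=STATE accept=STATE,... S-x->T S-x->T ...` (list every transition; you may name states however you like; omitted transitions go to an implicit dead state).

Remember how much of `qqqp` the current input suffix matches. State A means no match yet; B means the last symbol is `q`; C means the last 2 symbols are `qq`; D means the last 3 symbols are `qqq`; E means the last 4 symbols are `qqqp`. Only E accepts. On a mismatch, fall back to the longest proper suffix that is still a prefix of `qqqp`.
With 5 states:
       p  q 
>  A   A  B 
   B   A  C 
   C   A  D 
   D   E  D 
 * E   A  B 
(> = start, * = accepting)

start=A accept=E A-p->A A-q->B B-p->A B-q->C C-p->A C-q->D D-p->E D-q->D E-p->A E-q->B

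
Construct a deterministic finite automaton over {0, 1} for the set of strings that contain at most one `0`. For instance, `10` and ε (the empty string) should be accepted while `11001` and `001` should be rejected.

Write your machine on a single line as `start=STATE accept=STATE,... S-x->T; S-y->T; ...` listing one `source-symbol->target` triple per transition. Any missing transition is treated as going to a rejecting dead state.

Count `0`s, saturating at 2: state S0 means no `0` yet, S1 means one `0` seen, S2 means more than one. Each `0` increments (capped at S2); other symbols loop. Accept from {S0, S1}.
With 3 states:
        0   1  
>* S0   S1  S0 
 * S1   S2  S1 
   S2   S2  S2 
(> = start, * = accepting)

start=S0; accept=S0,S1; S0-0->S1; S0-1->S0; S1-0->S2; S1-1->S1; S2-0->S2; S2-1->S2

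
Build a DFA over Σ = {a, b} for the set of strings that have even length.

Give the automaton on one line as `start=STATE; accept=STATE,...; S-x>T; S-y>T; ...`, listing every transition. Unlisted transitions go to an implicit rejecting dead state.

start=q0; accept=q0; q0-a>q1; q0-b>q1; q1-a>q0; q1-b>q0

Only the length mod 2 matters, so use a 2-cycle: from any state, every input symbol moves to the next state, wrapping q1 back to q0. Mark q0 accepting.
With 2 states:
        a   b  
>* q0   q1  q1 
   q1   q0  q0 
(> = start, * = accepting)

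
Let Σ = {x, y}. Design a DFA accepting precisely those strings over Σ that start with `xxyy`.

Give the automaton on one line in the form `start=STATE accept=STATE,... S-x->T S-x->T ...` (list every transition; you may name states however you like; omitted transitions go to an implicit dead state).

start=q0 accept=q4 q0-x->q1 q0-y->q5 q1-x->q2 q1-y->q5 q2-x->q5 q2-y->q3 q3-x->q5 q3-y->q4 q4-x->q4 q4-y->q4 q5-x->q5 q5-y->q5

Walk along `xxyy` while the input agrees: from q0 take `x` to q1, and so on. Any deviation drops to the rejecting sink q5. Once q4 is reached the prefix is confirmed and every continuation is accepted.
With 6 states:
        x   y  
>  q0   q1  q5 
   q1   q2  q5 
   q2   q5  q3 
   q3   q5  q4 
 * q4   q4  q4 
   q5   q5  q5 
(> = start, * = accepting)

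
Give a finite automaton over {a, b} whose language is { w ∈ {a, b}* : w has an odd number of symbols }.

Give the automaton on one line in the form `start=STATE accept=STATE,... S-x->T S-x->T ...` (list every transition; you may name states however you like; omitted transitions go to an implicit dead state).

Only the length mod 2 matters, so use a 2-cycle: from any state, every input symbol moves to the next state, wrapping q1 back to q0. Mark q1 accepting.
        a   b  
>  q0   q1  q1 
 * q1   q0  q0 
(> = start, * = accepting)

start=q0 accept=q1 q0-a->q1 q0-b->q1 q1-a->q0 q1-b->q0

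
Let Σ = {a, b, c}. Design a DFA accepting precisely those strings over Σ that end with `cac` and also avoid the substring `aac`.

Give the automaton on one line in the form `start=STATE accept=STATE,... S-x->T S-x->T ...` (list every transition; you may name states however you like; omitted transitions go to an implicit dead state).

start=S0 accept=S6 S0-a->S1 S0-b->S0 S0-c->S2 S1-a->S3 S1-b->S0 S1-c->S2 S2-a->S4 S2-b->S0 S2-c->S2 S3-a->S3 S3-b->S0 S3-c->S5 S4-a->S3 S4-b->S0 S4-c->S6 S5-a->S5 S5-b->S5 S5-c->S5 S6-a->S4 S6-b->S0 S6-c->S2

Handle the two conditions separately and then intersect. The first has 4 states tracking how much of the suffix `cac` has currently been matched; the second has 4 states tracking partial matches of the forbidden pattern `aac`. A product state is a pair (one from each), accepting exactly when both do. After merging equivalent states the machine shrinks.
7 states suffice.
        a   b   c  
>  S0   S1  S0  S2 
   S1   S3  S0  S2 
   S2   S4  S0  S2 
   S3   S3  S0  S5 
   S4   S3  S0  S6 
   S5   S5  S5  S5 
 * S6   S4  S0  S2 
(> = start, * = accepting)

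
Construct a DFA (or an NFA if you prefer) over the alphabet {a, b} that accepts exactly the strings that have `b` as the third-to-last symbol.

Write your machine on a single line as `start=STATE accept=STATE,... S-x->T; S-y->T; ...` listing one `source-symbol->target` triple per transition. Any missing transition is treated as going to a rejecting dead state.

A DFA must remember the last 3 symbols (since which symbol is third-to-last isn't known until the input ends). Use one state per possible window of the last ≤3 symbols; accept from those whose window starts with `b`.
A 15-state machine:
          a    b  
>  q0     q1   q2 
   q1     q3   q4 
   q2     q5   q6 
   q3     q7   q8 
   q4     q9  q10 
   q5    q11  q12 
   q6    q13  q14 
   q7     q7   q8 
   q8     q9  q10 
   q9    q11  q12 
   q10   q13  q14 
 * q11    q7   q8 
 * q12    q9  q10 
 * q13   q11  q12 
 * q14   q13  q14 
(> = start, * = accepting)

start=q0; accept=q11,q12,q13,q14; q0-a->q1; q0-b->q2; q1-a->q3; q1-b->q4; q2-a->q5; q2-b->q6; q3-a->q7; q3-b->q8; q4-a->q9; q4-b->q10; q5-a->q11; q5-b->q12; q6-a->q13; q6-b->q14; q7-a->q7; q7-b->q8; q8-a->q9; q8-b->q10; q9-a->q11; q9-b->q12; q10-a->q13; q10-b->q14; q11-a->q7; q11-b->q8; q12-a->q9; q12-b->q10; q13-a->q11; q13-b->q12; q14-a->q13; q14-b->q14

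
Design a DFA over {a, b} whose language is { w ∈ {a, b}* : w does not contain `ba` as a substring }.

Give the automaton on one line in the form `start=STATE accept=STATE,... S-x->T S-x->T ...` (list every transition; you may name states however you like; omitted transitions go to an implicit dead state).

start=q0 accept=q0,q1 q0-a->q0 q0-b->q1 q1-a->q2 q1-b->q1 q2-a->q2 q2-b->q2

This is the complement of 'contains `ba`'. Use the same substring-matching states — q0 through q2 holding how much of `ba` has just been matched — but flip the accepting set: everything except the trap q2 accepts.
With 3 states:
        a   b  
>* q0   q0  q1 
 * q1   q2  q1 
   q2   q2  q2 
(> = start, * = accepting)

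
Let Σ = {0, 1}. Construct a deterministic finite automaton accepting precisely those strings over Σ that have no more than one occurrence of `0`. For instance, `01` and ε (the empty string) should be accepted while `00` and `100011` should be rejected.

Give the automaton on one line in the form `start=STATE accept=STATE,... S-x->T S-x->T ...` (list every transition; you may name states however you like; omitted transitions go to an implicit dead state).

start=A accept=A,B A-0->B A-1->A B-0->C B-1->B C-0->C C-1->C

Only the number of `0`s matters, and only up to 2. Make a chain A → B → C advanced by each `0` (with C absorbing); every other symbol self-loops. The accepting set is {A, B}.
With 3 states:
       0  1 
>* A   B  A 
 * B   C  B 
   C   C  C 
(> = start, * = accepting)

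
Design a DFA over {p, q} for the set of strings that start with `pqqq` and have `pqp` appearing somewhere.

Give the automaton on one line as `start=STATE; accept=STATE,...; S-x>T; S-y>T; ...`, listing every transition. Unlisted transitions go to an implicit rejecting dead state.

start=S0; accept=S8; S0-p>S1; S0-q>S2; S1-p>S2; S1-q>S3; S2-p>S2; S2-q>S2; S3-p>S2; S3-q>S4; S4-p>S2; S4-q>S5; S5-p>S6; S5-q>S5; S6-p>S6; S6-q>S7; S7-p>S8; S7-q>S5; S8-p>S8; S8-q>S8

Build one automaton per condition and run them in lockstep. One (6 states) tracks whether the input so far still matches the prefix `pqqq`; the other (4 states) tracks whether and how much of `pqp` has been seen. Each combined state is a pair, one component from each; accept when both components accept. After merging equivalent states the machine shrinks.
A 9-state machine:
        p   q  
>  S0   S1  S2 
   S1   S2  S3 
   S2   S2  S2 
   S3   S2  S4 
   S4   S2  S5 
   S5   S6  S5 
   S6   S6  S7 
   S7   S8  S5 
 * S8   S8  S8 
(> = start, * = accepting)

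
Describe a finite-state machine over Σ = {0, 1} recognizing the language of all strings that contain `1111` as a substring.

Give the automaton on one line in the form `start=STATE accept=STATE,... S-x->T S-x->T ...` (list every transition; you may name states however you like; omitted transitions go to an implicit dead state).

Track how much of `1111` has been matched so far: state A is no progress, E is the absorbing accept state reached once `1111` has occurred. Intermediate states record partial matches; on a mismatch, fall back to the longest reusable overlap.
With 5 states:
       0  1 
>  A   A  B 
   B   A  C 
   C   A  D 
   D   A  E 
 * E   E  E 
(> = start, * = accepting)

start=A accept=E A-0->A A-1->B B-0->A B-1->C C-0->A C-1->D D-0->A D-1->E E-0->E E-1->E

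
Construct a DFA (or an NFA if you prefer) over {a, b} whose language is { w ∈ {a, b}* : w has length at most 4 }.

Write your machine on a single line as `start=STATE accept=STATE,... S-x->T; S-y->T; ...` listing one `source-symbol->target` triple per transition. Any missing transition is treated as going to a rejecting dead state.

start=q0; accept=q0,q1,q2,q3,q4; q0-a->q1; q0-b->q1; q1-a->q2; q1-b->q2; q2-a->q3; q2-b->q3; q3-a->q4; q3-b->q4; q4-a->q5; q4-b->q5; q5-a->q5; q5-b->q5

Count input length up to 5: every symbol moves from q0 toward q5, which means 'more than 4' and absorbs. Accept from {q0, q1, q2, q3, q4}.
        a   b  
>* q0   q1  q1 
 * q1   q2  q2 
 * q2   q3  q3 
 * q3   q4  q4 
 * q4   q5  q5 
   q5   q5  q5 
(> = start, * = accepting)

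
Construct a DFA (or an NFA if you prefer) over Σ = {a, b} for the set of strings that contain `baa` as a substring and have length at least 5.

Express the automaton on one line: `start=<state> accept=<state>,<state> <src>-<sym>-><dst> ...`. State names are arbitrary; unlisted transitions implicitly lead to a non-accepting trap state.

start=q0 accept=q17,q21 q0-a->q1 q0-b->q2 q1-a->q3 q1-b->q4 q2-a->q5 q2-b->q4 q3-a->q6 q3-b->q7 q4-a->q8 q4-b->q7 q5-a->q9 q5-b->q7 q6-a->q10 q6-b->q11 q7-a->q12 q7-b->q11 q8-a->q13 q8-b->q11 q9-a->q13 q9-b->q13 q10-a->q14 q10-b->q15 q11-a->q16 q11-b->q15 q12-a->q17 q12-b->q15 q13-a->q17 q13-b->q17 q14-a->q18 q14-b->q19 q15-a->q20 q15-b->q19 q16-a->q21 q16-b->q19 q17-a->q21 q17-b->q21 q18-a->q18 q18-b->q19 q19-a->q20 q19-b->q19 q20-a->q21 q20-b->q19 q21-a->q21 q21-b->q21

Run two small machines in parallel and take their product. The first has 4 states tracking whether and how much of `baa` has been seen; the second has 7 states tracking the input length, saturating at 6. A product state is a pair (one from each), accepting exactly when both do.
With 22 states:
          a    b  
>  q0     q1   q2 
   q1     q3   q4 
   q2     q5   q4 
   q3     q6   q7 
   q4     q8   q7 
   q5     q9   q7 
   q6    q10  q11 
   q7    q12  q11 
   q8    q13  q11 
   q9    q13  q13 
   q10   q14  q15 
   q11   q16  q15 
   q12   q17  q15 
   q13   q17  q17 
   q14   q18  q19 
   q15   q20  q19 
   q16   q21  q19 
 * q17   q21  q21 
   q18   q18  q19 
   q19   q20  q19 
   q20   q21  q19 
 * q21   q21  q21 
(> = start, * = accepting)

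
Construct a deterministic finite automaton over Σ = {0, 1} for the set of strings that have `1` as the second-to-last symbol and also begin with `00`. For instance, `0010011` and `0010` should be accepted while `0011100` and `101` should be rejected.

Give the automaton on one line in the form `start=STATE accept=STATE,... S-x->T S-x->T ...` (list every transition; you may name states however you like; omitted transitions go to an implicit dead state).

Build one automaton per condition and run them in lockstep. The first has 7 states tracking the last 2 symbols read; the second has 4 states tracking whether the input so far still matches the prefix `00`. A product state is a pair (one from each), accepting exactly when both do. After merging equivalent states the machine shrinks.
        0   1  
>  q0   q1  q2 
   q1   q3  q2 
   q2   q2  q2 
   q3   q3  q4 
   q4   q5  q6 
 * q5   q3  q4 
 * q6   q5  q6 
(> = start, * = accepting)

start=q0 accept=q5,q6 q0-0->q1 q0-1->q2 q1-0->q3 q1-1->q2 q2-0->q2 q2-1->q2 q3-0->q3 q3-1->q4 q4-0->q5 q4-1->q6 q5-0->q3 q5-1->q4 q6-0->q5 q6-1->q6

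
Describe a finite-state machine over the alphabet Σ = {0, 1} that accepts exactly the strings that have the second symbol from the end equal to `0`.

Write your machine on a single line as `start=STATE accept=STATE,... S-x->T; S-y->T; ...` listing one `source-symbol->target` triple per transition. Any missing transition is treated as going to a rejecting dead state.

start=A; accept=D,E; A-0->B; A-1->C; B-0->D; B-1->E; C-0->F; C-1->G; D-0->D; D-1->E; E-0->F; E-1->G; F-0->D; F-1->E; G-0->F; G-1->G

Because acceptance depends on a position counted from the end, the machine has to buffer the most recent 2 symbols. Make each state the string of the last up-to-2 symbols read; on input `x` shift the window left and append `x`. Accept when the buffered window has length 2 and begins with `0`.
       0  1 
>  A   B  C 
   B   D  E 
   C   F  G 
 * D   D  E 
 * E   F  G 
   F   D  E 
   G   F  G 
(> = start, * = accepting)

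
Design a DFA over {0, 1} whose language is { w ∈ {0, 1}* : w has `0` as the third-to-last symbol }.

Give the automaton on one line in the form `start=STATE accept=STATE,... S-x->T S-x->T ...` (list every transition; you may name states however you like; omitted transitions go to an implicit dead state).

start=s0 accept=s7,s8,s9,s10 s0-0->s1 s0-1->s2 s1-0->s3 s1-1->s4 s2-0->s5 s2-1->s6 s3-0->s7 s3-1->s8 s4-0->s9 s4-1->s10 s5-0->s11 s5-1->s12 s6-0->s13 s6-1->s14 s7-0->s7 s7-1->s8 s8-0->s9 s8-1->s10 s9-0->s11 s9-1->s12 s10-0->s13 s10-1->s14 s11-0->s7 s11-1->s8 s12-0->s9 s12-1->s10 s13-0->s11 s13-1->s12 s14-0->s13 s14-1->s14

A DFA must remember the last 3 symbols (since which symbol is third-to-last isn't known until the input ends). Use one state per possible window of the last ≤3 symbols; accept from those whose window starts with `0`.
15 states suffice.
          0    1  
>  s0     s1   s2 
   s1     s3   s4 
   s2     s5   s6 
   s3     s7   s8 
   s4     s9  s10 
   s5    s11  s12 
   s6    s13  s14 
 * s7     s7   s8 
 * s8     s9  s10 
 * s9    s11  s12 
 * s10   s13  s14 
   s11    s7   s8 
   s12    s9  s10 
   s13   s11  s12 
   s14   s13  s14 
(> = start, * = accepting)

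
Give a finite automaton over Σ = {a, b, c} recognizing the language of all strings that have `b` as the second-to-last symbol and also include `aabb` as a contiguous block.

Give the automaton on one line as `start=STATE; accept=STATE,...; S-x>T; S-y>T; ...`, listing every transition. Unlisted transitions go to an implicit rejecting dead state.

Handle the two conditions separately and then intersect. One (13 states) tracks the last 2 symbols read; the other (5 states) tracks whether and how much of `aabb` has been seen. Each combined state is a pair, one component from each; accept when both components accept. After merging equivalent states the machine shrinks.
        a   b   c  
>  q0   q1  q0  q0 
   q1   q2  q0  q0 
   q2   q2  q3  q0 
   q3   q1  q4  q0 
 * q4   q5  q4  q5 
 * q5   q6  q7  q6 
   q6   q6  q7  q6 
   q7   q5  q4  q5 
(> = start, * = accepting)

start=q0; accept=q4,q5; q0-a>q1; q0-b>q0; q0-c>q0; q1-a>q2; q1-b>q0; q1-c>q0; q2-a>q2; q2-b>q3; q2-c>q0; q3-a>q1; q3-b>q4; q3-c>q0; q4-a>q5; q4-b>q4; q4-c>q5; q5-a>q6; q5-b>q7; q5-c>q6; q6-a>q6; q6-b>q7; q6-c>q6; q7-a>q5; q7-b>q4; q7-c>q5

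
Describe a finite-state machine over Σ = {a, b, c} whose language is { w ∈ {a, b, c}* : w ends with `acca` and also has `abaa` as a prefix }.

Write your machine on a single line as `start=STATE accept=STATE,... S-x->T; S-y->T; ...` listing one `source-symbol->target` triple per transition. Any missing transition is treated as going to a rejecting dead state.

start=q0; accept=q9; q0-a->q1; q0-b->q2; q0-c->q2; q1-a->q2; q1-b->q3; q1-c->q2; q2-a->q2; q2-b->q2; q2-c->q2; q3-a->q4; q3-b->q2; q3-c->q2; q4-a->q5; q4-b->q2; q4-c->q2; q5-a->q5; q5-b->q6; q5-c->q7; q6-a->q5; q6-b->q6; q6-c->q6; q7-a->q5; q7-b->q6; q7-c->q8; q8-a->q9; q8-b->q6; q8-c->q6; q9-a->q5; q9-b->q6; q9-c->q7

Handle the two conditions separately and then intersect. One (5 states) tracks how much of the suffix `acca` has currently been matched; the other (6 states) tracks whether the input so far still matches the prefix `abaa`. Each combined state is a pair, one component from each; accept when both components accept. Equivalent product states are then merged.
With 10 states:
        a   b   c  
>  q0   q1  q2  q2 
   q1   q2  q3  q2 
   q2   q2  q2  q2 
   q3   q4  q2  q2 
   q4   q5  q2  q2 
   q5   q5  q6  q7 
   q6   q5  q6  q6 
   q7   q5  q6  q8 
   q8   q9  q6  q6 
 * q9   q5  q6  q7 
(> = start, * = accepting)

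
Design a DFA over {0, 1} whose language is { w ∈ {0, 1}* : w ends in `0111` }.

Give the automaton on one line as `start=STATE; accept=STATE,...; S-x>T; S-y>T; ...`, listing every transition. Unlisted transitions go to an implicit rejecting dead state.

start=q0; accept=q4; q0-0>q1; q0-1>q0; q1-0>q1; q1-1>q2; q2-0>q1; q2-1>q3; q3-0>q1; q3-1>q4; q4-0>q1; q4-1>q0

Remember how much of `0111` the current input suffix matches. State q0 means no match yet; q1 means the last symbol is `0`; q2 means the last 2 symbols are `01`; q3 means the last 3 symbols are `011`; q4 means the last 4 symbols are `0111`. Only q4 accepts. On a mismatch, fall back to the longest proper suffix that is still a prefix of `0111`.
        0   1  
>  q0   q1  q0 
   q1   q1  q2 
   q2   q1  q3 
   q3   q1  q4 
 * q4   q1  q0 
(> = start, * = accepting)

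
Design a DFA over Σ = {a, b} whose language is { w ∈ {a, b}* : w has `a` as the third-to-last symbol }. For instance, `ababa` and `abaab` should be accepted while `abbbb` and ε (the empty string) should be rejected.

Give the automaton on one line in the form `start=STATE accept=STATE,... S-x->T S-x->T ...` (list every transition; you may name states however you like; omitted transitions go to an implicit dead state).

A DFA must remember the last 3 symbols (since which symbol is third-to-last isn't known until the input ends). Use one state per possible window of the last ≤3 symbols; accept from those whose window starts with `a`.
          a    b  
>  S0     S1   S2 
   S1     S3   S4 
   S2     S5   S6 
   S3     S7   S8 
   S4     S9  S10 
   S5    S11  S12 
   S6    S13  S14 
 * S7     S7   S8 
 * S8     S9  S10 
 * S9    S11  S12 
 * S10   S13  S14 
   S11    S7   S8 
   S12    S9  S10 
   S13   S11  S12 
   S14   S13  S14 
(> = start, * = accepting)

start=S0 accept=S7,S8,S9,S10 S0-a->S1 S0-b->S2 S1-a->S3 S1-b->S4 S2-a->S5 S2-b->S6 S3-a->S7 S3-b->S8 S4-a->S9 S4-b->S10 S5-a->S11 S5-b->S12 S6-a->S13 S6-b->S14 S7-a->S7 S7-b->S8 S8-a->S9 S8-b->S10 S9-a->S11 S9-b->S12 S10-a->S13 S10-b->S14 S11-a->S7 S11-b->S8 S12-a->S9 S12-b->S10 S13-a->S11 S13-b->S12 S14-a->S13 S14-b->S14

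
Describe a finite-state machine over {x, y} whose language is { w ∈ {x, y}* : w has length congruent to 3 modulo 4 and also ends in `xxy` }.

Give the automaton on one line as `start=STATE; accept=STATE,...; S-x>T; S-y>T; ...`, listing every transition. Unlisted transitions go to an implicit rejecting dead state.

Handle the two conditions separately and then intersect. One (4 states) tracks the input length modulo 4; the other (4 states) tracks how much of the suffix `xxy` has currently been matched. Each combined state is a pair, one component from each; accept when both components accept.
With 16 states:
          x    y  
>  q0     q1   q2 
   q1     q3   q4 
   q2     q5   q4 
   q3     q6   q7 
   q4     q8   q9 
   q5     q6   q9 
   q6    q10  q11 
 * q7    q12   q0 
   q8    q10   q0 
   q9    q12   q0 
   q10   q13  q14 
   q11    q1   q2 
   q12   q13   q2 
   q13    q3  q15 
   q14    q5   q4 
   q15    q8   q9 
(> = start, * = accepting)

start=q0; accept=q7; q0-x>q1; q0-y>q2; q1-x>q3; q1-y>q4; q2-x>q5; q2-y>q4; q3-x>q6; q3-y>q7; q4-x>q8; q4-y>q9; q5-x>q6; q5-y>q9; q6-x>q10; q6-y>q11; q7-x>q12; q7-y>q0; q8-x>q10; q8-y>q0; q9-x>q12; q9-y>q0; q10-x>q13; q10-y>q14; q11-x>q1; q11-y>q2; q12-x>q13; q12-y>q2; q13-x>q3; q13-y>q15; q14-x>q5; q14-y>q4; q15-x>q8; q15-y>q9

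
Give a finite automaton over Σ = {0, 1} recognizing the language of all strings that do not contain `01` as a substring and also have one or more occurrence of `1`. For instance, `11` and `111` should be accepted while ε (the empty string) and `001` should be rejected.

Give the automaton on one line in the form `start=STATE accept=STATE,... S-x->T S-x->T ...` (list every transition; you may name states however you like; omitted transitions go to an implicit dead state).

start=S0 accept=S2,S4,S5,S7 S0-0->S1 S0-1->S2 S1-0->S1 S1-1->S3 S2-0->S4 S2-1->S5 S3-0->S3 S3-1->S6 S4-0->S4 S4-1->S6 S5-0->S7 S5-1->S5 S6-0->S6 S6-1->S6 S7-0->S7 S7-1->S6

Build one automaton per condition and run them in lockstep. One (3 states) tracks partial matches of the forbidden pattern `01`; the other (3 states) tracks the count of `1`s, saturating at 2. Each combined state is a pair, one component from each; accept when both components accept.
8 states suffice.
        0   1  
>  S0   S1  S2 
   S1   S1  S3 
 * S2   S4  S5 
   S3   S3  S6 
 * S4   S4  S6 
 * S5   S7  S5 
   S6   S6  S6 
 * S7   S7  S6 
(> = start, * = accepting)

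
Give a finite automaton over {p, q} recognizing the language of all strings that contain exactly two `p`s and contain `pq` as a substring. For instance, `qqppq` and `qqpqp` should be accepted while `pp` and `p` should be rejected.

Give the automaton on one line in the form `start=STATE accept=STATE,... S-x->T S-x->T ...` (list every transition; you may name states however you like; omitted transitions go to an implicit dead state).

Run two small machines in parallel and take their product. One (4 states) tracks the count of `p`s, saturating at 3; the other (3 states) tracks whether and how much of `pq` has been seen. Each combined state is a pair, one component from each; accept when both components accept. Equivalent product states are then merged.
        p   q  
>  S0   S1  S0 
   S1   S2  S3 
   S2   S4  S5 
   S3   S5  S3 
   S4   S4  S4 
 * S5   S4  S5 
(> = start, * = accepting)

start=S0 accept=S5 S0-p->S1 S0-q->S0 S1-p->S2 S1-q->S3 S2-p->S4 S2-q->S5 S3-p->S5 S3-q->S3 S4-p->S4 S4-q->S4 S5-p->S4 S5-q->S5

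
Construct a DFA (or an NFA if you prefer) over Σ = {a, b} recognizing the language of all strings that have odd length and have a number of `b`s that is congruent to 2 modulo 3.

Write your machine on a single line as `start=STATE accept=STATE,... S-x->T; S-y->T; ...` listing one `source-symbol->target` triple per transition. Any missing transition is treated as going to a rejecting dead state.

Run two small machines in parallel and take their product. The first has 2 states tracking the input length modulo 2; the second has 3 states tracking the count of `b`s modulo 3. A product state is a pair (one from each), accepting exactly when both do.
6 states suffice.
        a   b  
>  q0   q1  q2 
   q1   q0  q3 
   q2   q3  q4 
   q3   q2  q5 
   q4   q5  q1 
 * q5   q4  q0 
(> = start, * = accepting)

start=q0; accept=q5; q0-a->q1; q0-b->q2; q1-a->q0; q1-b->q3; q2-a->q3; q2-b->q4; q3-a->q2; q3-b->q5; q4-a->q5; q4-b->q1; q5-a->q4; q5-b->q0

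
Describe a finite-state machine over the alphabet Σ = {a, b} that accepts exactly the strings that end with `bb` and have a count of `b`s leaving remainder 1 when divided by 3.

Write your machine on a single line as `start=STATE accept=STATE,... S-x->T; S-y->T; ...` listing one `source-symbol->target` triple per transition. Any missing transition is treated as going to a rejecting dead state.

Run two small machines in parallel and take their product. One (3 states) tracks how much of the suffix `bb` has currently been matched; the other (3 states) tracks the count of `b`s modulo 3. Each combined state is a pair, one component from each; accept when both components accept. Equivalent product states are then merged.
With 5 states:
        a   b  
>  S0   S0  S1 
   S1   S1  S2 
   S2   S2  S3 
   S3   S0  S4 
 * S4   S1  S2 
(> = start, * = accepting)

start=S0; accept=S4; S0-a->S0; S0-b->S1; S1-a->S1; S1-b->S2; S2-a->S2; S2-b->S3; S3-a->S0; S3-b->S4; S4-a->S1; S4-b->S2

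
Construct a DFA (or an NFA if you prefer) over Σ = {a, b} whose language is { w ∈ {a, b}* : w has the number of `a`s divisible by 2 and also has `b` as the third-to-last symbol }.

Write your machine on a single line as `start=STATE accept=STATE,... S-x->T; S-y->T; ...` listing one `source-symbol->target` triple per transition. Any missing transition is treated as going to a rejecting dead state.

Run two small machines in parallel and take their product. One (2 states) tracks the count of `a`s modulo 2; the other (15 states) tracks the last 3 symbols read. Each combined state is a pair, one component from each; accept when both components accept. Equivalent product states are then merged.
          a    b  
>  q0     q1   q2 
   q1     q0   q3 
   q2     q4   q5 
   q3     q6   q7 
   q4     q8   q3 
   q5     q4   q9 
   q6     q1  q10 
   q7    q11   q7 
 * q8     q1   q2 
 * q9     q4   q9 
 * q10    q4   q5 
 * q11    q1  q10 
(> = start, * = accepting)

start=q0; accept=q8,q9,q10,q11; q0-a->q1; q0-b->q2; q1-a->q0; q1-b->q3; q2-a->q4; q2-b->q5; q3-a->q6; q3-b->q7; q4-a->q8; q4-b->q3; q5-a->q4; q5-b->q9; q6-a->q1; q6-b->q10; q7-a->q11; q7-b->q7; q8-a->q1; q8-b->q2; q9-a->q4; q9-b->q9; q10-a->q4; q10-b->q5; q11-a->q1; q11-b->q10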